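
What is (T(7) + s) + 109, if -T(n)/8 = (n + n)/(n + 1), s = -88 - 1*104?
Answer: -97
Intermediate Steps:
s = -192 (s = -88 - 104 = -192)
T(n) = -16*n/(1 + n) (T(n) = -8*(n + n)/(n + 1) = -8*2*n/(1 + n) = -16*n/(1 + n))
(T(7) + s) + 109 = (-16*7/(1 + 7) - 192) + 109 = (-16*7/8 - 192) + 109 = (-16*7*⅛ - 192) + 109 = (-14 - 192) + 109 = -206 + 109 = -97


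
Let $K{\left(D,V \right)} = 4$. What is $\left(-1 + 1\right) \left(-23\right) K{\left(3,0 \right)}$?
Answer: $0$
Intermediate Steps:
$\left(-1 + 1\right) \left(-23\right) K{\left(3,0 \right)} = \left(-1 + 1\right) \left(-23\right) 4 = 0 \left(-23\right) 4 = 0 \cdot 4 = 0$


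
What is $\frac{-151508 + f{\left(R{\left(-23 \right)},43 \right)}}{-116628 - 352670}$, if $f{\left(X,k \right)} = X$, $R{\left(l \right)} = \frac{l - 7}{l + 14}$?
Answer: $\frac{227257}{703947} \approx 0.32283$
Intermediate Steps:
$R{\left(l \right)} = \frac{-7 + l}{14 + l}$
$\frac{-151508 + f{\left(R{\left(-23 \right)},43 \right)}}{-116628 - 352670} = \frac{-151508 + \frac{-7 - 23}{14 - 23}}{-116628 - 352670} = \frac{-151508 + \frac{1}{-9} \left(-30\right)}{-469298} = \left(-151508 - - \frac{10}{3}\right) \left(- \frac{1}{469298}\right) = \left(-151508 + \frac{10}{3}\right) \left(- \frac{1}{469298}\right) = \left(- \frac{454514}{3}\right) \left(- \frac{1}{469298}\right) = \frac{227257}{703947}$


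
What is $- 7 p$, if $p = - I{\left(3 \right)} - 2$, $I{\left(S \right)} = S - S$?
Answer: $14$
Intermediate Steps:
$I{\left(S \right)} = 0$
$p = -2$ ($p = \left(-1\right) 0 - 2 = 0 - 2 = -2$)
$- 7 p = \left(-7\right) \left(-2\right) = 14$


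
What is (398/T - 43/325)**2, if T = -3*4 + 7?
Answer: 671483569/105625 ≈ 6357.2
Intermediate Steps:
T = -5 (T = -12 + 7 = -5)
(398/T - 43/325)**2 = (398/(-5) - 43/325)**2 = (398*(-1/5) - 43*1/325)**2 = (-398/5 - 43/325)**2 = (-25913/325)**2 = 671483569/105625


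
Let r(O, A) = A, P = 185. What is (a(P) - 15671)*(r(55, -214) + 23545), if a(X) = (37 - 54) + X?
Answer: -361700493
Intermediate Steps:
a(X) = -17 + X
(a(P) - 15671)*(r(55, -214) + 23545) = ((-17 + 185) - 15671)*(-214 + 23545) = (168 - 15671)*23331 = -15503*23331 = -361700493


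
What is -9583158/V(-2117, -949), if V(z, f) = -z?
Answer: -9583158/2117 ≈ -4526.8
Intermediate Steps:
-9583158/V(-2117, -949) = -9583158/((-1*(-2117))) = -9583158/2117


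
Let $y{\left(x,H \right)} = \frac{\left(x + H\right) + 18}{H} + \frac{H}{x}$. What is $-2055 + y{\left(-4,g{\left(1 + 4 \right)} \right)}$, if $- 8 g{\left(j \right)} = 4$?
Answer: $- \frac{16655}{8} \approx -2081.9$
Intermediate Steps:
$g{\left(j \right)} = - \frac{1}{2}$ ($g{\left(j \right)} = \left(- \frac{1}{8}\right) 4 = - \frac{1}{2}$)
$y{\left(x,H \right)} = \frac{H}{x} + \frac{18 + H + x}{H}$ ($y{\left(x,H \right)} = \frac{\left(H + x\right) + 18}{H} + \frac{H}{x} = \frac{18 + H + x}{H} + \frac{H}{x} = \frac{H}{x} + \frac{18 + H + x}{H}$)
$-2055 + y{\left(-4,g{\left(1 + 4 \right)} \right)} = -2055 + \left(1 + \frac{18}{- \frac{1}{2}} - \frac{1}{2 \left(-4\right)} - \frac{4}{- \frac{1}{2}}\right) = -2055 + \left(1 + 18 \left(-2\right) - - \frac{1}{8} - -8\right) = -2055 + \left(1 - 36 + \frac{1}{8} + 8\right) = -2055 - \frac{215}{8} = - \frac{16655}{8}$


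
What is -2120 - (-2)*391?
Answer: -1338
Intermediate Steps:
-2120 - (-2)*391 = -2120 - 1*(-782) = -2120 + 782 = -1338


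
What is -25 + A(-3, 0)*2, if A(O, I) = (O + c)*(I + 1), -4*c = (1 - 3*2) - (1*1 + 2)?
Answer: -27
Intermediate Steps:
c = 2 (c = -((1 - 3*2) - (1*1 + 2))/4 = -((1 - 6) - (1 + 2))/4 = -(-5 - 1*3)/4 = -(-5 - 3)/4 = -¼*(-8) = 2)
A(O, I) = (1 + I)*(2 + O) (A(O, I) = (O + 2)*(I + 1) = (2 + O)*(1 + I) = (1 + I)*(2 + O))
-25 + A(-3, 0)*2 = -25 + (2 - 3 + 2*0 + 0*(-3))*2 = -25 + (2 - 3 + 0 + 0)*2 = -25 - 1*2 = -25 - 2 = -27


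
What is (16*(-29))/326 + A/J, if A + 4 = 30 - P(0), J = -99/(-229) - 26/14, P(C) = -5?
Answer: -8629847/372292 ≈ -23.180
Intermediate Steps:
J = -2284/1603 (J = -99*(-1/229) - 26*1/14 = 99/229 - 13/7 = -2284/1603 ≈ -1.4248)
A = 31 (A = -4 + (30 - 1*(-5)) = -4 + (30 + 5) = -4 + 35 = 31)
(16*(-29))/326 + A/J = (16*(-29))/326 + 31/(-2284/1603) = -464*1/326 + 31*(-1603/2284) = -232/163 - 49693/2284 = -8629847/372292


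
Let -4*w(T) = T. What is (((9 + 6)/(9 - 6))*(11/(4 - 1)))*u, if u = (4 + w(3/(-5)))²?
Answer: 75779/240 ≈ 315.75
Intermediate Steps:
w(T) = -T/4
u = 6889/400 (u = (4 - 3/(4*(-5)))² = (4 - 3*(-1)/(4*5))² = (4 - ¼*(-⅗))² = (4 + 3/20)² = (83/20)² = 6889/400 ≈ 17.223)
(((9 + 6)/(9 - 6))*(11/(4 - 1)))*u = (((9 + 6)/(9 - 6))*(11/(4 - 1)))*(6889/400) = ((15/3)*(11/3))*(6889/400) = ((15*(⅓))*(11*(⅓)))*(6889/400) = (5*(11/3))*(6889/400) = (55/3)*(6889/400) = 75779/240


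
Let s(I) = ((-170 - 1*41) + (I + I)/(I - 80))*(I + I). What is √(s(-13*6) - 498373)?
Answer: 7*I*√59303641/79 ≈ 682.36*I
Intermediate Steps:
s(I) = 2*I*(-211 + 2*I/(-80 + I)) (s(I) = ((-170 - 41) + (2*I)/(-80 + I))*(2*I) = (-211 + 2*I/(-80 + I))*(2*I) = 2*I*(-211 + 2*I/(-80 + I)))
√(s(-13*6) - 498373) = √(2*(-13*6)*(16880 - (-2717)*6)/(-80 - 13*6) - 498373) = √(2*(-78)*(16880 - 209*(-78))/(-80 - 78) - 498373) = √(2*(-78)*(16880 + 16302)/(-158) - 498373) = √(2*(-78)*(-1/158)*33182 - 498373) = √(2588196/79 - 498373) = √(-36783271/79) = 7*I*√59303641/79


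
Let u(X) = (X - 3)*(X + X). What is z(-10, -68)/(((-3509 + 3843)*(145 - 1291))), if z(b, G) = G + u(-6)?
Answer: -10/95691 ≈ -0.00010450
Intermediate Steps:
u(X) = 2*X*(-3 + X) (u(X) = (-3 + X)*(2*X) = 2*X*(-3 + X))
z(b, G) = 108 + G (z(b, G) = G + 2*(-6)*(-3 - 6) = G + 2*(-6)*(-9) = G + 108 = 108 + G)
z(-10, -68)/(((-3509 + 3843)*(145 - 1291))) = (108 - 68)/(((-3509 + 3843)*(145 - 1291))) = 40/((334*(-1146))) = 40/(-382764) = 40*(-1/382764) = -10/95691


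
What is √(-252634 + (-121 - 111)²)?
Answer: 141*I*√10 ≈ 445.88*I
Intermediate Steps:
√(-252634 + (-121 - 111)²) = √(-252634 + (-232)²) = √(-252634 + 53824) = √(-198810) = 141*I*√10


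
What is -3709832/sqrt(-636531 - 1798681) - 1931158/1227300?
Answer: -965579/613650 + 1854916*I*sqrt(608803)/608803 ≈ -1.5735 + 2377.3*I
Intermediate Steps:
-3709832/sqrt(-636531 - 1798681) - 1931158/1227300 = -3709832*(-I*sqrt(608803)/1217606) - 1931158*1/1227300 = -3709832*(-I*sqrt(608803)/1217606) - 965579/613650 = -(-1854916)*I*sqrt(608803)/608803 - 965579/613650 = 1854916*I*sqrt(608803)/608803 - 965579/613650 = -965579/613650 + 1854916*I*sqrt(608803)/608803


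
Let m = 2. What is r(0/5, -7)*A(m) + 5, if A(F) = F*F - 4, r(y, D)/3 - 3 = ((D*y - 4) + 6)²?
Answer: 5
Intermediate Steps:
r(y, D) = 9 + 3*(2 + D*y)² (r(y, D) = 9 + 3*((D*y - 4) + 6)² = 9 + 3*((-4 + D*y) + 6)² = 9 + 3*(2 + D*y)²)
A(F) = -4 + F² (A(F) = F² - 4 = -4 + F²)
r(0/5, -7)*A(m) + 5 = (9 + 3*(2 - 0/5)²)*(-4 + 2²) + 5 = (9 + 3*(2 - 0/5)²)*(-4 + 4) + 5 = (9 + 3*(2 - 7*0)²)*0 + 5 = (9 + 3*(2 + 0)²)*0 + 5 = (9 + 3*2²)*0 + 5 = (9 + 3*4)*0 + 5 = (9 + 12)*0 + 5 = 21*0 + 5 = 0 + 5 = 5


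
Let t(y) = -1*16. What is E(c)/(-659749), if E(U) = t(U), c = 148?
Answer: 16/659749 ≈ 2.4252e-5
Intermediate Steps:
t(y) = -16
E(U) = -16
E(c)/(-659749) = -16/(-659749) = -16*(-1/659749) = 16/659749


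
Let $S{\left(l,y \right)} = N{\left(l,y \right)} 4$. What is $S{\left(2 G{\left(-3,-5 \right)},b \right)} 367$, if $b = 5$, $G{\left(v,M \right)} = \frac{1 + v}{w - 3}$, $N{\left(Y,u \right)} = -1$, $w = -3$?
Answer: $-1468$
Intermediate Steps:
$G{\left(v,M \right)} = - \frac{1}{6} - \frac{v}{6}$ ($G{\left(v,M \right)} = \frac{1 + v}{-3 - 3} = \frac{1 + v}{-6} = \left(1 + v\right) \left(- \frac{1}{6}\right) = - \frac{1}{6} - \frac{v}{6}$)
$S{\left(l,y \right)} = -4$ ($S{\left(l,y \right)} = \left(-1\right) 4 = -4$)
$S{\left(2 G{\left(-3,-5 \right)},b \right)} 367 = \left(-4\right) 367 = -1468$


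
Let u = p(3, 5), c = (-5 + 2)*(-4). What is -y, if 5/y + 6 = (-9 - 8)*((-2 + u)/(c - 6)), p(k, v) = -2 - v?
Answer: -10/39 ≈ -0.25641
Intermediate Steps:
c = 12 (c = -3*(-4) = 12)
u = -7 (u = -2 - 1*5 = -2 - 5 = -7)
y = 10/39 (y = 5/(-6 + (-9 - 8)*((-2 - 7)/(12 - 6))) = 5/(-6 - (-153)/6) = 5/(-6 - 17*(-3/2)) = 5/(-6 + 51/2) = 5/(39/2) = 5*(2/39) = 10/39 ≈ 0.25641)
-y = -1*10/39 = -10/39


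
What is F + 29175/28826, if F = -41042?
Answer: -1183047517/28826 ≈ -41041.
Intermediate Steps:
F + 29175/28826 = -41042 + 29175/28826 = -1183047517/28826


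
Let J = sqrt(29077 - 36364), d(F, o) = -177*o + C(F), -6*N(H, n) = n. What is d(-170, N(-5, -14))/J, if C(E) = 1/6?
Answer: 2477*I*sqrt(7287)/43722 ≈ 4.8362*I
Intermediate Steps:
C(E) = 1/6
N(H, n) = -n/6
d(F, o) = 1/6 - 177*o (d(F, o) = -177*o + 1/6 = 1/6 - 177*o)
J = I*sqrt(7287) (J = sqrt(-7287) = I*sqrt(7287) ≈ 85.364*I)
d(-170, N(-5, -14))/J = (1/6 - (-59)*(-14)/2)/((I*sqrt(7287))) = (1/6 - 177*7/3)*(-I*sqrt(7287)/7287) = (1/6 - 413)*(-I*sqrt(7287)/7287) = -(-2477)*I*sqrt(7287)/43722 = 2477*I*sqrt(7287)/43722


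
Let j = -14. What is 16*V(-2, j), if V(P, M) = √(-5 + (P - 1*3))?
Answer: 16*I*√10 ≈ 50.596*I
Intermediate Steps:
V(P, M) = √(-8 + P) (V(P, M) = √(-5 + (P - 3)) = √(-5 + (-3 + P)) = √(-8 + P))
16*V(-2, j) = 16*√(-8 - 2) = 16*√(-10) = 16*(I*√10) = 16*I*√10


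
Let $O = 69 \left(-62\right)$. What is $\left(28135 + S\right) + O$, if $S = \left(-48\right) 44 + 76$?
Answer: $21821$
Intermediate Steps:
$S = -2036$ ($S = -2112 + 76 = -2036$)
$O = -4278$
$\left(28135 + S\right) + O = \left(28135 - 2036\right) - 4278 = 26099 - 4278 = 21821$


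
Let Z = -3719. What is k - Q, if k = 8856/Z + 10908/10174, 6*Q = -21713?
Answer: 410629939013/113511318 ≈ 3617.5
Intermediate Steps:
Q = -21713/6 (Q = (1/6)*(-21713) = -21713/6 ≈ -3618.8)
k = -24767046/18918553 (k = 8856/(-3719) + 10908/10174 = 8856*(-1/3719) + 10908*(1/10174) = -8856/3719 + 5454/5087 = -24767046/18918553 ≈ -1.3091)
k - Q = -24767046/18918553 - 1*(-21713/6) = -24767046/18918553 + 21713/6 = 410629939013/113511318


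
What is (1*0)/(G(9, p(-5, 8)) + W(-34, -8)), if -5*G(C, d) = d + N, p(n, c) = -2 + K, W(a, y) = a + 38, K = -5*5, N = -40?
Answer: 0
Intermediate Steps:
K = -25
W(a, y) = 38 + a
p(n, c) = -27 (p(n, c) = -2 - 25 = -27)
G(C, d) = 8 - d/5 (G(C, d) = -(d - 40)/5 = -(-40 + d)/5 = 8 - d/5)
(1*0)/(G(9, p(-5, 8)) + W(-34, -8)) = (1*0)/((8 - ⅕*(-27)) + (38 - 34)) = 0/((8 + 27/5) + 4) = 0/(67/5 + 4) = 0/(87/5) = 0*(5/87) = 0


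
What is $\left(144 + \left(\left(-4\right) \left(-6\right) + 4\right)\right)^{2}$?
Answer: $29584$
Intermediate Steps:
$\left(144 + \left(\left(-4\right) \left(-6\right) + 4\right)\right)^{2} = \left(144 + \left(24 + 4\right)\right)^{2} = \left(144 + 28\right)^{2} = 172^{2} = 29584$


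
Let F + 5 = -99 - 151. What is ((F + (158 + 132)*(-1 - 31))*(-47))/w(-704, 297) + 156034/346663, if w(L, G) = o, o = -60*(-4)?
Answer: 31078547659/16639824 ≈ 1867.7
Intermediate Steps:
o = 240
w(L, G) = 240
F = -255 (F = -5 + (-99 - 151) = -5 - 250 = -255)
((F + (158 + 132)*(-1 - 31))*(-47))/w(-704, 297) + 156034/346663 = ((-255 + (158 + 132)*(-1 - 31))*(-47))/240 + 156034/346663 = ((-255 + 290*(-32))*(-47))*(1/240) + 156034*(1/346663) = ((-255 - 9280)*(-47))*(1/240) + 156034/346663 = -9535*(-47)*(1/240) + 156034/346663 = 448145*(1/240) + 156034/346663 = 89629/48 + 156034/346663 = 31078547659/16639824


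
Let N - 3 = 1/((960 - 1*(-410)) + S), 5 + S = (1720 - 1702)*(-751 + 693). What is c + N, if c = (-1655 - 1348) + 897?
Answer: -675062/321 ≈ -2103.0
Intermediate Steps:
c = -2106 (c = -3003 + 897 = -2106)
S = -1049 (S = -5 + (1720 - 1702)*(-751 + 693) = -5 + 18*(-58) = -5 - 1044 = -1049)
N = 964/321 (N = 3 + 1/((960 - 1*(-410)) - 1049) = 3 + 1/((960 + 410) - 1049) = 3 + 1/(1370 - 1049) = 3 + 1/321 = 964/321 ≈ 3.0031)
c + N = -2106 + 964/321 = -675062/321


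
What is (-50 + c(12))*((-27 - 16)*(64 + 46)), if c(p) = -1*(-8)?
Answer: 198660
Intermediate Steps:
c(p) = 8
(-50 + c(12))*((-27 - 16)*(64 + 46)) = (-50 + 8)*((-27 - 16)*(64 + 46)) = -(-1806)*110 = -42*(-4730) = 198660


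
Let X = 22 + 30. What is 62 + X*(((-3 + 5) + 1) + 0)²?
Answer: 530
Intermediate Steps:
X = 52
62 + X*(((-3 + 5) + 1) + 0)² = 62 + 52*(((-3 + 5) + 1) + 0)² = 62 + 52*((2 + 1) + 0)² = 62 + 52*(3 + 0)² = 62 + 52*3² = 62 + 52*9 = 62 + 468 = 530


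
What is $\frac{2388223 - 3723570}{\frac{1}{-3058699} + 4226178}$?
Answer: $- \frac{4084424533553}{12926606422421} \approx -0.31597$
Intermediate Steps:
$\frac{2388223 - 3723570}{\frac{1}{-3058699} + 4226178} = - \frac{1335347}{- \frac{1}{3058699} + 4226178} = - \frac{1335347}{\frac{12926606422421}{3058699}} = \left(-1335347\right) \frac{3058699}{12926606422421} = - \frac{4084424533553}{12926606422421}$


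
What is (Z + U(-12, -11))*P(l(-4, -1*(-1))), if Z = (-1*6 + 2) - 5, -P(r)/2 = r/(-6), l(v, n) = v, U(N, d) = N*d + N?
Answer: -148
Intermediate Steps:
U(N, d) = N + N*d
P(r) = r/3 (P(r) = -2*r/(-6) = -2*r*(-1)/6 = -(-1)*r/3 = r/3)
Z = -9 (Z = (-6 + 2) - 5 = -4 - 5 = -9)
(Z + U(-12, -11))*P(l(-4, -1*(-1))) = (-9 - 12*(1 - 11))*((⅓)*(-4)) = (-9 - 12*(-10))*(-4/3) = (-9 + 120)*(-4/3) = 111*(-4/3) = -148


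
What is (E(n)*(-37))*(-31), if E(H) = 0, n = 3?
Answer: 0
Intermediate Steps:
(E(n)*(-37))*(-31) = (0*(-37))*(-31) = 0*(-31) = 0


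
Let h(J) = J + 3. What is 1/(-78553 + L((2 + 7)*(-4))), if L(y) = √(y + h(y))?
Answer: -78553/6170573878 - I*√69/6170573878 ≈ -1.273e-5 - 1.3462e-9*I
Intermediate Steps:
h(J) = 3 + J
L(y) = √(3 + 2*y) (L(y) = √(y + (3 + y)) = √(3 + 2*y))
1/(-78553 + L((2 + 7)*(-4))) = 1/(-78553 + √(3 + 2*((2 + 7)*(-4)))) = 1/(-78553 + √(3 + 2*(9*(-4)))) = 1/(-78553 + √(3 + 2*(-36))) = 1/(-78553 + √(3 - 72)) = 1/(-78553 + √(-69)) = 1/(-78553 + I*√69)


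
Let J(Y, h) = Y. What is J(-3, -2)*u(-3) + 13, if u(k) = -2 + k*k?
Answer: -8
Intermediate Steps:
u(k) = -2 + k**2
J(-3, -2)*u(-3) + 13 = -3*(-2 + (-3)**2) + 13 = -3*(-2 + 9) + 13 = -3*7 + 13 = -21 + 13 = -8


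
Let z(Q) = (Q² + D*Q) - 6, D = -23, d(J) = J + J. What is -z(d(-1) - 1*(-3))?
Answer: 28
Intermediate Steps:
d(J) = 2*J
z(Q) = -6 + Q² - 23*Q (z(Q) = (Q² - 23*Q) - 6 = -6 + Q² - 23*Q)
-z(d(-1) - 1*(-3)) = -(-6 + (2*(-1) - 1*(-3))² - 23*(2*(-1) - 1*(-3))) = -(-6 + (-2 + 3)² - 23*(-2 + 3)) = -(-6 + 1² - 23*1) = -(-6 + 1 - 23) = -1*(-28) = 28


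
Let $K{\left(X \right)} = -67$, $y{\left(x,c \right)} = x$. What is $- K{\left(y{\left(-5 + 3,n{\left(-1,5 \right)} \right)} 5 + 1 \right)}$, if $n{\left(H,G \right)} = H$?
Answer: $67$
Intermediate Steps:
$- K{\left(y{\left(-5 + 3,n{\left(-1,5 \right)} \right)} 5 + 1 \right)} = \left(-1\right) \left(-67\right) = 67$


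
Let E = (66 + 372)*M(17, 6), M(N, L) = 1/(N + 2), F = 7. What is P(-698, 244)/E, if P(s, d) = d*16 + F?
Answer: 74309/438 ≈ 169.66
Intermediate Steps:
M(N, L) = 1/(2 + N)
P(s, d) = 7 + 16*d (P(s, d) = d*16 + 7 = 16*d + 7 = 7 + 16*d)
E = 438/19 (E = (66 + 372)/(2 + 17) = 438/19 ≈ 23.053)
P(-698, 244)/E = (7 + 16*244)/(438/19) = (7 + 3904)*(19/438) = 3911*(19/438) = 74309/438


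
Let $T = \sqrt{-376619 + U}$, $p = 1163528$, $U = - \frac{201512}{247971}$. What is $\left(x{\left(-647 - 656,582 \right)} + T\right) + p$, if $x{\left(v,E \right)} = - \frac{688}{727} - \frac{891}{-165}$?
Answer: $\frac{4229440469}{3635} + \frac{i \sqrt{23158207974172731}}{247971} \approx 1.1635 \cdot 10^{6} + 613.69 i$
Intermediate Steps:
$x{\left(v,E \right)} = \frac{16189}{3635}$ ($x{\left(v,E \right)} = \left(-688\right) \frac{1}{727} - - \frac{27}{5} = - \frac{688}{727} + \frac{27}{5} = \frac{16189}{3635}$)
$U = - \frac{201512}{247971}$ ($U = \left(-201512\right) \frac{1}{247971} = - \frac{201512}{247971} \approx -0.81264$)
$T = \frac{i \sqrt{23158207974172731}}{247971}$ ($T = \sqrt{-376619 - \frac{201512}{247971}} = \sqrt{- \frac{93390791561}{247971}} = \frac{i \sqrt{23158207974172731}}{247971} \approx 613.69 i$)
$\left(x{\left(-647 - 656,582 \right)} + T\right) + p = \left(\frac{16189}{3635} + \frac{i \sqrt{23158207974172731}}{247971}\right) + 1163528 = \frac{4229440469}{3635} + \frac{i \sqrt{23158207974172731}}{247971}$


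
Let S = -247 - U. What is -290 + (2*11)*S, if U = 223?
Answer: -10630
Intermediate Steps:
S = -470 (S = -247 - 1*223 = -247 - 223 = -470)
-290 + (2*11)*S = -290 + (2*11)*(-470) = -290 + 22*(-470) = -290 - 10340 = -10630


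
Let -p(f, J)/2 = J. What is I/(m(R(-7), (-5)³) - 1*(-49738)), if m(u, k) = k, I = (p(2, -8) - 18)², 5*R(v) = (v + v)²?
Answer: 4/49613 ≈ 8.0624e-5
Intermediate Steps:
p(f, J) = -2*J
R(v) = 4*v²/5 (R(v) = (v + v)²/5 = (2*v)²/5 = (4*v²)/5 = 4*v²/5)
I = 4 (I = (-2*(-8) - 18)² = (16 - 18)² = (-2)² = 4)
I/(m(R(-7), (-5)³) - 1*(-49738)) = 4/((-5)³ - 1*(-49738)) = 4/(-125 + 49738) = 4/49613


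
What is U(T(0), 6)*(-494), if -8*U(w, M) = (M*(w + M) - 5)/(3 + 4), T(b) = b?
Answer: 7657/28 ≈ 273.46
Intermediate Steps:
U(w, M) = 5/56 - M*(M + w)/56 (U(w, M) = -(M*(w + M) - 5)/(8*(3 + 4)) = -(M*(M + w) - 5)/(8*7) = -(-5 + M*(M + w))/(8*7) = -(-5/7 + M*(M + w)/7)/8 = 5/56 - M*(M + w)/56)
U(T(0), 6)*(-494) = (5/56 - 1/56*6² - 1/56*6*0)*(-494) = (5/56 - 1/56*36 + 0)*(-494) = (5/56 - 9/14 + 0)*(-494) = -31/56*(-494) = 7657/28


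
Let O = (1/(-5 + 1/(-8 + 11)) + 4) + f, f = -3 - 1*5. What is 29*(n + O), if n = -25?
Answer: -11861/14 ≈ -847.21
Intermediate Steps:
f = -8 (f = -3 - 5 = -8)
O = -59/14 (O = (1/(-5 + 1/(-8 + 11)) + 4) - 8 = (1/(-5 + 1/3) + 4) - 8 = (1/(-5 + ⅓) + 4) - 8 = (1/(-14/3) + 4) - 8 = (-3/14 + 4) - 8 = 53/14 - 8 = -59/14 ≈ -4.2143)
29*(n + O) = 29*(-25 - 59/14) = 29*(-409/14) = -11861/14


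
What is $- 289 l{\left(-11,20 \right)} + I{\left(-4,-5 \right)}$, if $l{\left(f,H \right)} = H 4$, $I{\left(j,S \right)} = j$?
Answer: $-23124$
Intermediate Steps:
$l{\left(f,H \right)} = 4 H$
$- 289 l{\left(-11,20 \right)} + I{\left(-4,-5 \right)} = - 289 \cdot 4 \cdot 20 - 4 = \left(-289\right) 80 - 4 = -23120 - 4 = -23124$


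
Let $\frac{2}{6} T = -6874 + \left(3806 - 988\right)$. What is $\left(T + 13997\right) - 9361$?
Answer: $-7532$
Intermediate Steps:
$T = -12168$ ($T = 3 \left(-6874 + \left(3806 - 988\right)\right) = 3 \left(-6874 + 2818\right) = 3 \left(-4056\right) = -12168$)
$\left(T + 13997\right) - 9361 = \left(-12168 + 13997\right) - 9361 = 1829 - 9361 = -7532$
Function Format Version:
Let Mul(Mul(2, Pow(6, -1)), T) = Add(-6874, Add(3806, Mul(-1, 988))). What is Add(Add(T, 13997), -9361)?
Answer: -7532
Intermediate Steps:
T = -12168 (T = Mul(3, Add(-6874, Add(3806, Mul(-1, 988)))) = Mul(3, Add(-6874, Add(3806, -988))) = Mul(3, Add(-6874, 2818)) = Mul(3, -4056) = -12168)
Add(Add(T, 13997), -9361) = Add(Add(-12168, 13997), -9361) = Add(1829, -9361) = -7532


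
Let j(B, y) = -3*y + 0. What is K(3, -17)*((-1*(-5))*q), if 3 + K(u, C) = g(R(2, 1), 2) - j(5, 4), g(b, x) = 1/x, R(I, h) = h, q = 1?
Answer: 95/2 ≈ 47.500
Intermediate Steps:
j(B, y) = -3*y
K(u, C) = 19/2 (K(u, C) = -3 + (1/2 - (-3)*4) = -3 + (1/2 - 1*(-12)) = -3 + (1/2 + 12) = -3 + 25/2 = 19/2)
K(3, -17)*((-1*(-5))*q) = 19*(-1*(-5)*1)/2 = 19*(5*1)/2 = (19/2)*5 = 95/2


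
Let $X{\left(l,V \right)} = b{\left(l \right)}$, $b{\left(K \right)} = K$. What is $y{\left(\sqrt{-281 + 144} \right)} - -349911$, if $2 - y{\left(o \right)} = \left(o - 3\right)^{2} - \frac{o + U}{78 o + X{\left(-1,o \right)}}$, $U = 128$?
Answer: $\frac{414029 i + 27303193 \sqrt{137}}{i + 78 \sqrt{137}} \approx 3.5004 \cdot 10^{5} + 70.088 i$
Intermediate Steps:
$X{\left(l,V \right)} = l$
$y{\left(o \right)} = 2 - \left(-3 + o\right)^{2} + \frac{128 + o}{-1 + 78 o}$ ($y{\left(o \right)} = 2 - \left(\left(o - 3\right)^{2} - \frac{o + 128}{78 o - 1}\right) = 2 - \left(\left(-3 + o\right)^{2} - \frac{128 + o}{-1 + 78 o}\right) = 2 - \left(-3 + o\right)^{2} + \frac{128 + o}{-1 + 78 o}$)
$y{\left(\sqrt{-281 + 144} \right)} - -349911 = \frac{135 - 551 \sqrt{-281 + 144} - 78 \left(\sqrt{-281 + 144}\right)^{3} + 469 \left(\sqrt{-281 + 144}\right)^{2}}{-1 + 78 \sqrt{-281 + 144}} - -349911 = \frac{135 - 551 \sqrt{-137} - 78 \left(\sqrt{-137}\right)^{3} + 469 \left(\sqrt{-137}\right)^{2}}{-1 + 78 \sqrt{-137}} + 349911 = \frac{135 - 551 i \sqrt{137} - 78 \left(i \sqrt{137}\right)^{3} + 469 \left(i \sqrt{137}\right)^{2}}{-1 + 78 i \sqrt{137}} + 349911 = \frac{135 - 551 i \sqrt{137} - 78 \left(- 137 i \sqrt{137}\right) + 469 \left(-137\right)}{-1 + 78 i \sqrt{137}} + 349911 = \frac{135 - 551 i \sqrt{137} + 10686 i \sqrt{137} - 64253}{-1 + 78 i \sqrt{137}} + 349911 = \frac{-64118 + 10135 i \sqrt{137}}{-1 + 78 i \sqrt{137}} + 349911 = 349911 + \frac{-64118 + 10135 i \sqrt{137}}{-1 + 78 i \sqrt{137}}$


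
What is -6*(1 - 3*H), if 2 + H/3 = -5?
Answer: -384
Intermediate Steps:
H = -21 (H = -6 + 3*(-5) = -6 - 15 = -21)
-6*(1 - 3*H) = -6*(1 - 3*(-21)) = -6*(1 + 63) = -6*64 = -384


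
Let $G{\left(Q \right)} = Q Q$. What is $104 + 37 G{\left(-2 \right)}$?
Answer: $252$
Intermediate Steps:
$G{\left(Q \right)} = Q^{2}$
$104 + 37 G{\left(-2 \right)} = 104 + 37 \left(-2\right)^{2} = 104 + 37 \cdot 4 = 104 + 148 = 252$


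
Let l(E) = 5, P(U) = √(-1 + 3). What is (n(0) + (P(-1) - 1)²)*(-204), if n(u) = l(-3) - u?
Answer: -1632 + 408*√2 ≈ -1055.0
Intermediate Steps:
P(U) = √2
n(u) = 5 - u
(n(0) + (P(-1) - 1)²)*(-204) = ((5 - 1*0) + (√2 - 1)²)*(-204) = ((5 + 0) + (-1 + √2)²)*(-204) = (5 + (-1 + √2)²)*(-204) = -1020 - 204*(-1 + √2)²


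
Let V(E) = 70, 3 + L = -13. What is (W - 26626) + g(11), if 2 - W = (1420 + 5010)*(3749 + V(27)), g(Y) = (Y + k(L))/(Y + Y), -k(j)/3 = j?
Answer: -540821409/22 ≈ -2.4583e+7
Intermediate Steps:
L = -16 (L = -3 - 13 = -16)
k(j) = -3*j
g(Y) = (48 + Y)/(2*Y) (g(Y) = (Y - 3*(-16))/(Y + Y) = (Y + 48)/((2*Y)) = (48 + Y)*(1/(2*Y)) = (48 + Y)/(2*Y))
W = -24556168 (W = 2 - (1420 + 5010)*(3749 + 70) = 2 - 6430*3819 = 2 - 1*24556170 = 2 - 24556170 = -24556168)
(W - 26626) + g(11) = (-24556168 - 26626) + (1/2)*(48 + 11)/11 = -24582794 + (1/2)*(1/11)*59 = -24582794 + 59/22 = -540821409/22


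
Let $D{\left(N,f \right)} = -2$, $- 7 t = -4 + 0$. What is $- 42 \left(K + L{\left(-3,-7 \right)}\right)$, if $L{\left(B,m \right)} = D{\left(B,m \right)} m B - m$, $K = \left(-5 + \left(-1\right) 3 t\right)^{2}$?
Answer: $- \frac{2964}{7} \approx -423.43$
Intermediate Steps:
$t = \frac{4}{7}$ ($t = - \frac{-4 + 0}{7} = \left(- \frac{1}{7}\right) \left(-4\right) = \frac{4}{7} \approx 0.57143$)
$K = \frac{2209}{49}$ ($K = \left(-5 + \left(-1\right) 3 \cdot \frac{4}{7}\right)^{2} = \left(-5 - \frac{12}{7}\right)^{2} = \left(- \frac{47}{7}\right)^{2} = \frac{2209}{49} \approx 45.082$)
$L{\left(B,m \right)} = - m - 2 B m$ ($L{\left(B,m \right)} = - 2 m B - m = - 2 B m - m = - m - 2 B m$)
$- 42 \left(K + L{\left(-3,-7 \right)}\right) = - 42 \left(\frac{2209}{49} - 7 \left(-1 - -6\right)\right) = - 42 \left(\frac{2209}{49} - 7 \left(-1 + 6\right)\right) = - 42 \left(\frac{2209}{49} - 35\right) = \left(-42\right) \frac{494}{49} = - \frac{2964}{7}$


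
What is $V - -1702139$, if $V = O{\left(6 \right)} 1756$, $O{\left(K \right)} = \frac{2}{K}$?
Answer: $\frac{5108173}{3} \approx 1.7027 \cdot 10^{6}$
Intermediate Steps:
$V = \frac{1756}{3}$ ($V = \frac{2}{6} \cdot 1756 = 2 \cdot \frac{1}{6} \cdot 1756 = \frac{1}{3} \cdot 1756 = \frac{1756}{3} \approx 585.33$)
$V - -1702139 = \frac{1756}{3} - -1702139 = \frac{1756}{3} + 1702139 = \frac{5108173}{3}$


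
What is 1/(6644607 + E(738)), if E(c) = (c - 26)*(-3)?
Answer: 1/6642471 ≈ 1.5055e-7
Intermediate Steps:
E(c) = 78 - 3*c (E(c) = (-26 + c)*(-3) = 78 - 3*c)
1/(6644607 + E(738)) = 1/(6644607 + (78 - 3*738)) = 1/(6644607 + (78 - 2214)) = 1/(6644607 - 2136) = 1/6642471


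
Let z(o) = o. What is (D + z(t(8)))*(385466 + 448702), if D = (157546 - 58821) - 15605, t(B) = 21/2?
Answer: 69344802924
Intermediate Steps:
t(B) = 21/2 (t(B) = 21*(½) = 21/2)
D = 83120 (D = 98725 - 15605 = 83120)
(D + z(t(8)))*(385466 + 448702) = (83120 + 21/2)*(385466 + 448702) = (166261/2)*834168 = 69344802924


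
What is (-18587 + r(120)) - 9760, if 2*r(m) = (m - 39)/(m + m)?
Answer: -4535493/160 ≈ -28347.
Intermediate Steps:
r(m) = (-39 + m)/(4*m) (r(m) = ((m - 39)/(m + m))/2 = ((-39 + m)/((2*m)))/2 = ((-39 + m)*(1/(2*m)))/2 = ((-39 + m)/(2*m))/2 = (-39 + m)/(4*m))
(-18587 + r(120)) - 9760 = (-18587 + (¼)*(-39 + 120)/120) - 9760 = (-18587 + (¼)*(1/120)*81) - 9760 = (-18587 + 27/160) - 9760 = -2973893/160 - 9760 = -4535493/160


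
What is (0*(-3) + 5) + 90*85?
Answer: 7655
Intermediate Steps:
(0*(-3) + 5) + 90*85 = (0 + 5) + 7650 = 5 + 7650 = 7655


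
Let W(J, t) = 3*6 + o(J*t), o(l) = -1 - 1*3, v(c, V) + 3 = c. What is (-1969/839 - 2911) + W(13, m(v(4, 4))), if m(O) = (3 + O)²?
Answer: -2432552/839 ≈ -2899.3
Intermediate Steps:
v(c, V) = -3 + c
o(l) = -4 (o(l) = -1 - 3 = -4)
W(J, t) = 14 (W(J, t) = 3*6 - 4 = 18 - 4 = 14)
(-1969/839 - 2911) + W(13, m(v(4, 4))) = (-1969/839 - 2911) + 14 = -2444298/839 + 14 = -2432552/839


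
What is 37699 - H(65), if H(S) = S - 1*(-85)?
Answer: 37549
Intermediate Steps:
H(S) = 85 + S (H(S) = S + 85 = 85 + S)
37699 - H(65) = 37699 - (85 + 65) = 37699 - 1*150 = 37699 - 150 = 37549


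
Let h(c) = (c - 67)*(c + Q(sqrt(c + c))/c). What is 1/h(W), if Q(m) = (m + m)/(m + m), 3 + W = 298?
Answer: 295/19841928 ≈ 1.4868e-5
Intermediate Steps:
W = 295 (W = -3 + 298 = 295)
Q(m) = 1 (Q(m) = (2*m)/((2*m)) = (2*m)*(1/(2*m)) = 1)
h(c) = (-67 + c)*(c + 1/c) (h(c) = (c - 67)*(c + 1/c) = (-67 + c)*(c + 1/c))
1/h(W) = 1/(1 + 295**2 - 67*295 - 67/295) = 1/(1 + 87025 - 19765 - 67*1/295) = 1/(1 + 87025 - 19765 - 67/295) = 1/(19841928/295) = 295/19841928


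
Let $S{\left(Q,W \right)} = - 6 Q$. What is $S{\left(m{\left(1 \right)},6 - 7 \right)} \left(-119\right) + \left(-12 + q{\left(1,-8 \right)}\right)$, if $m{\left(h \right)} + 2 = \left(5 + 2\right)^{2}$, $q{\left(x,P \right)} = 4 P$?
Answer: $33514$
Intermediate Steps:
$m{\left(h \right)} = 47$ ($m{\left(h \right)} = -2 + \left(5 + 2\right)^{2} = -2 + 7^{2} = -2 + 49 = 47$)
$S{\left(m{\left(1 \right)},6 - 7 \right)} \left(-119\right) + \left(-12 + q{\left(1,-8 \right)}\right) = \left(-6\right) 47 \left(-119\right) + \left(-12 + 4 \left(-8\right)\right) = \left(-282\right) \left(-119\right) - 44 = 33558 - 44 = 33514$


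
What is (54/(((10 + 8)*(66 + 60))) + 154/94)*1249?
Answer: 4097969/1974 ≈ 2076.0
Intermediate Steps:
(54/(((10 + 8)*(66 + 60))) + 154/94)*1249 = (54/((18*126)) + 154*(1/94))*1249 = (54/2268 + 77/47)*1249 = (54*(1/2268) + 77/47)*1249 = (1/42 + 77/47)*1249 = (3281/1974)*1249 = 4097969/1974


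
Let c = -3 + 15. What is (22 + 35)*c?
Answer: 684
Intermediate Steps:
c = 12
(22 + 35)*c = (22 + 35)*12 = 57*12 = 684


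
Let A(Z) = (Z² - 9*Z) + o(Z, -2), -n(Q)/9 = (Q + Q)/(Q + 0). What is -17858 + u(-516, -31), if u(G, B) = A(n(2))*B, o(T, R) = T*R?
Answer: -34040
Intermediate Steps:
o(T, R) = R*T
n(Q) = -18 (n(Q) = -9*(Q + Q)/(Q + 0) = -9*2*Q/Q = -9*2 = -18)
A(Z) = Z² - 11*Z (A(Z) = (Z² - 9*Z) - 2*Z = Z² - 11*Z)
u(G, B) = 522*B (u(G, B) = (-18*(-11 - 18))*B = (-18*(-29))*B = 522*B)
-17858 + u(-516, -31) = -17858 + 522*(-31) = -17858 - 16182 = -34040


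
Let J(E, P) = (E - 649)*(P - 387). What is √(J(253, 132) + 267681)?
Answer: √368661 ≈ 607.17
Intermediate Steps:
J(E, P) = (-649 + E)*(-387 + P)
√(J(253, 132) + 267681) = √((251163 - 649*132 - 387*253 + 253*132) + 267681) = √((251163 - 85668 - 97911 + 33396) + 267681) = √(100980 + 267681) = √368661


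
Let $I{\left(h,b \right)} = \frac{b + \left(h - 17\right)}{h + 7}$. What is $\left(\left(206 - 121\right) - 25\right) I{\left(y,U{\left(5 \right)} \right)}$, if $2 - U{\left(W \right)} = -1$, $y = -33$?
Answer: $\frac{1410}{13} \approx 108.46$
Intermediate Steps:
$U{\left(W \right)} = 3$ ($U{\left(W \right)} = 2 - -1 = 2 + 1 = 3$)
$I{\left(h,b \right)} = \frac{-17 + b + h}{7 + h}$ ($I{\left(h,b \right)} = \frac{b + \left(h - 17\right)}{7 + h} = \frac{b + \left(-17 + h\right)}{7 + h} = \frac{-17 + b + h}{7 + h}$)
$\left(\left(206 - 121\right) - 25\right) I{\left(y,U{\left(5 \right)} \right)} = \left(\left(206 - 121\right) - 25\right) \frac{-17 + 3 - 33}{7 - 33} = \left(85 - 25\right) \frac{1}{-26} \left(-47\right) = 60 \left(\left(- \frac{1}{26}\right) \left(-47\right)\right) = 60 \cdot \frac{47}{26} = \frac{1410}{13}$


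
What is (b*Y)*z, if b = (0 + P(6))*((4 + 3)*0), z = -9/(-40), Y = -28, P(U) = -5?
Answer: 0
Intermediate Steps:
z = 9/40 (z = -9*(-1/40) = 9/40 ≈ 0.22500)
b = 0 (b = (0 - 5)*((4 + 3)*0) = -35*0 = -5*0 = 0)
(b*Y)*z = (0*(-28))*(9/40) = 0*(9/40) = 0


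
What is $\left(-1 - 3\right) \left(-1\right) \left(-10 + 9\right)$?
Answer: $-4$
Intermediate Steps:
$\left(-1 - 3\right) \left(-1\right) \left(-10 + 9\right) = \left(-4\right) \left(-1\right) \left(-1\right) = 4 \left(-1\right) = -4$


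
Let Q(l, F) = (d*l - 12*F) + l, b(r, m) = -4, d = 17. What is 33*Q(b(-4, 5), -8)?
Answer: 792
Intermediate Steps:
Q(l, F) = -12*F + 18*l (Q(l, F) = (17*l - 12*F) + l = (-12*F + 17*l) + l = -12*F + 18*l)
33*Q(b(-4, 5), -8) = 33*(-12*(-8) + 18*(-4)) = 33*(96 - 72) = 33*24 = 792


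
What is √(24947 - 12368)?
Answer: √12579 ≈ 112.16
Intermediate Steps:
√(24947 - 12368) = √12579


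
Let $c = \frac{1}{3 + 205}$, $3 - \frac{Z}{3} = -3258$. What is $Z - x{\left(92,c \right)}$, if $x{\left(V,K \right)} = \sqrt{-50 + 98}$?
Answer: $9783 - 4 \sqrt{3} \approx 9776.1$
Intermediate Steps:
$Z = 9783$ ($Z = 9 - -9774 = 9 + 9774 = 9783$)
$c = \frac{1}{208} \approx 0.0048077$
$x{\left(V,K \right)} = 4 \sqrt{3}$ ($x{\left(V,K \right)} = \sqrt{48} = 4 \sqrt{3}$)
$Z - x{\left(92,c \right)} = 9783 - 4 \sqrt{3}$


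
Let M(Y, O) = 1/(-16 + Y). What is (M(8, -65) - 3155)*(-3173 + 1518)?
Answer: 41773855/8 ≈ 5.2217e+6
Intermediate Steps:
(M(8, -65) - 3155)*(-3173 + 1518) = (1/(-16 + 8) - 3155)*(-3173 + 1518) = (1/(-8) - 3155)*(-1655) = (-⅛ - 3155)*(-1655) = -25241/8*(-1655) = 41773855/8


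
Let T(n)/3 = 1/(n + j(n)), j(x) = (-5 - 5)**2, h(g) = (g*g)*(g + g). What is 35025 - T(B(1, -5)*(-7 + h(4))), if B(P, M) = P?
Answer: 7740522/221 ≈ 35025.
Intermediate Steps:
h(g) = 2*g**3 (h(g) = g**2*(2*g) = 2*g**3)
j(x) = 100 (j(x) = (-10)**2 = 100)
T(n) = 3/(100 + n) (T(n) = 3/(n + 100) = 3/(100 + n))
35025 - T(B(1, -5)*(-7 + h(4))) = 35025 - 3/(100 + 1*(-7 + 2*4**3)) = 35025 - 3/(100 + 1*(-7 + 2*64)) = 35025 - 3/(100 + 1*(-7 + 128)) = 35025 - 3/(100 + 1*121) = 35025 - 3/(100 + 121) = 35025 - 3/221 = 7740522/221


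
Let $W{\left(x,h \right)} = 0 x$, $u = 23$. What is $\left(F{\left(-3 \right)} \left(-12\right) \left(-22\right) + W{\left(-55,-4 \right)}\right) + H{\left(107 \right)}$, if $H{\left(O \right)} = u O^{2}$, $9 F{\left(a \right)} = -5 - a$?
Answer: $\frac{789805}{3} \approx 2.6327 \cdot 10^{5}$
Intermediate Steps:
$F{\left(a \right)} = - \frac{5}{9} - \frac{a}{9}$ ($F{\left(a \right)} = \frac{-5 - a}{9} = - \frac{5}{9} - \frac{a}{9}$)
$W{\left(x,h \right)} = 0$
$H{\left(O \right)} = 23 O^{2}$
$\left(F{\left(-3 \right)} \left(-12\right) \left(-22\right) + W{\left(-55,-4 \right)}\right) + H{\left(107 \right)} = \left(\left(- \frac{5}{9} - - \frac{1}{3}\right) \left(-12\right) \left(-22\right) + 0\right) + 23 \cdot 107^{2} = \left(\left(- \frac{5}{9} + \frac{1}{3}\right) \left(-12\right) \left(-22\right) + 0\right) + 23 \cdot 11449 = \left(\left(- \frac{2}{9}\right) \left(-12\right) \left(-22\right) + 0\right) + 263327 = \left(\frac{8}{3} \left(-22\right) + 0\right) + 263327 = \left(- \frac{176}{3} + 0\right) + 263327 = - \frac{176}{3} + 263327 = \frac{789805}{3}$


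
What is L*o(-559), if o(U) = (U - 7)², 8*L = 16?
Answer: 640712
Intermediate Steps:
L = 2 (L = (⅛)*16 = 2)
o(U) = (-7 + U)²
L*o(-559) = 2*(-7 - 559)² = 2*(-566)² = 2*320356 = 640712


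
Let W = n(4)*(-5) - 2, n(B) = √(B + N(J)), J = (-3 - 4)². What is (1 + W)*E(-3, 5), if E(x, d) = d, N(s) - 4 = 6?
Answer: -5 - 25*√14 ≈ -98.541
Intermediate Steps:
J = 49 (J = (-7)² = 49)
N(s) = 10 (N(s) = 4 + 6 = 10)
n(B) = √(10 + B) (n(B) = √(B + 10) = √(10 + B))
W = -2 - 5*√14 (W = √(10 + 4)*(-5) - 2 = √14*(-5) - 2 = -5*√14 - 2 = -2 - 5*√14 ≈ -20.708)
(1 + W)*E(-3, 5) = (1 + (-2 - 5*√14))*5 = (-1 - 5*√14)*5 = -5 - 25*√14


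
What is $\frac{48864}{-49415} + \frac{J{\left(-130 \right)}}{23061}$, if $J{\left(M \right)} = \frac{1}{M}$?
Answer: $- \frac{29298180187}{29628542190} \approx -0.98885$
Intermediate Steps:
$\frac{48864}{-49415} + \frac{J{\left(-130 \right)}}{23061} = \frac{48864}{-49415} + \frac{1}{\left(-130\right) 23061} = 48864 \left(- \frac{1}{49415}\right) - \frac{1}{2997930} = - \frac{48864}{49415} - \frac{1}{2997930} = - \frac{29298180187}{29628542190}$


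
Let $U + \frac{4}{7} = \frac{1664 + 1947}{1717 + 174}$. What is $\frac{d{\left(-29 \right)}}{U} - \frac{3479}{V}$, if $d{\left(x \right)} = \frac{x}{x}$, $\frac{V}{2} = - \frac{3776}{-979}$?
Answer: $- \frac{60229467109}{133768576} \approx -450.25$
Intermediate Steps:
$V = \frac{7552}{979}$ ($V = 2 \left(- \frac{3776}{-979}\right) = 2 \left(\left(-3776\right) \left(- \frac{1}{979}\right)\right) = 2 \cdot \frac{3776}{979} = \frac{7552}{979} \approx 7.714$)
$d{\left(x \right)} = 1$
$U = \frac{17713}{13237}$ ($U = - \frac{4}{7} + \frac{1664 + 1947}{1717 + 174} = - \frac{4}{7} + \frac{3611}{1891} = \frac{17713}{13237} \approx 1.3381$)
$\frac{d{\left(-29 \right)}}{U} - \frac{3479}{V} = 1 \frac{1}{\frac{17713}{13237}} - \frac{3479}{\frac{7552}{979}} = 1 \cdot \frac{13237}{17713} - \frac{3405941}{7552} = \frac{13237}{17713} - \frac{3405941}{7552} = - \frac{60229467109}{133768576}$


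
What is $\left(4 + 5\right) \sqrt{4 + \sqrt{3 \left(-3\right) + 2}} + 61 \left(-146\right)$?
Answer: $-8906 + 9 \sqrt{4 + i \sqrt{7}} \approx -8887.1 + 5.6773 i$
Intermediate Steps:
$\left(4 + 5\right) \sqrt{4 + \sqrt{3 \left(-3\right) + 2}} + 61 \left(-146\right) = 9 \sqrt{4 + \sqrt{-9 + 2}} - 8906 = 9 \sqrt{4 + \sqrt{-7}} - 8906 = 9 \sqrt{4 + i \sqrt{7}} - 8906 = -8906 + 9 \sqrt{4 + i \sqrt{7}}$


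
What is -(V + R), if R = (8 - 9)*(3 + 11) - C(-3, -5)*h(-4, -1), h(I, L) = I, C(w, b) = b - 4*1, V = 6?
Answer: 44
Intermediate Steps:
C(w, b) = -4 + b (C(w, b) = b - 4 = -4 + b)
R = -50 (R = (8 - 9)*(3 + 11) - (-4 - 5)*(-4) = -1*14 - (-9)*(-4) = -14 - 1*36 = -14 - 36 = -50)
-(V + R) = -(6 - 50) = -1*(-44) = 44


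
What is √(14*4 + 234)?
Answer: √290 ≈ 17.029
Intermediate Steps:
√(14*4 + 234) = √(56 + 234) = √290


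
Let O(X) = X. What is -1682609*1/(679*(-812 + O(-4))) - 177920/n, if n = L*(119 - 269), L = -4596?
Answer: 520299793/187241040 ≈ 2.7788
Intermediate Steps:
n = 689400 (n = -4596*(119 - 269) = -4596*(-150) = 689400)
-1682609*1/(679*(-812 + O(-4))) - 177920/n = -1682609*1/(679*(-812 - 4)) - 177920/689400 = -1682609/((-816*679)) - 177920*1/689400 = -1682609/(-554064) - 4448/17235 = -1682609*(-1/554064) - 4448/17235 = 98977/32592 - 4448/17235 = 520299793/187241040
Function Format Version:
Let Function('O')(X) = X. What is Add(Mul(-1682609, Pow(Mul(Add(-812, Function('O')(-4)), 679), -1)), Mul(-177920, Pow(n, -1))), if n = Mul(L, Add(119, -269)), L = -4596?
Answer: Rational(520299793, 187241040) ≈ 2.7788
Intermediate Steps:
n = 689400 (n = Mul(-4596, Add(119, -269)) = Mul(-4596, -150) = 689400)
Add(Mul(-1682609, Pow(Mul(Add(-812, Function('O')(-4)), 679), -1)), Mul(-177920, Pow(n, -1))) = Add(Mul(-1682609, Pow(Mul(Add(-812, -4), 679), -1)), Mul(-177920, Pow(689400, -1))) = Add(Mul(-1682609, Pow(Mul(-816, 679), -1)), Mul(-177920, Rational(1, 689400))) = Add(Mul(-1682609, Pow(-554064, -1)), Rational(-4448, 17235)) = Add(Mul(-1682609, Rational(-1, 554064)), Rational(-4448, 17235)) = Add(Rational(98977, 32592), Rational(-4448, 17235)) = Rational(520299793, 187241040)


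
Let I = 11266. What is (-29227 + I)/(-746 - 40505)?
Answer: 17961/41251 ≈ 0.43541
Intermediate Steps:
(-29227 + I)/(-746 - 40505) = (-29227 + 11266)/(-746 - 40505) = -17961/(-41251) = -17961*(-1/41251) = 17961/41251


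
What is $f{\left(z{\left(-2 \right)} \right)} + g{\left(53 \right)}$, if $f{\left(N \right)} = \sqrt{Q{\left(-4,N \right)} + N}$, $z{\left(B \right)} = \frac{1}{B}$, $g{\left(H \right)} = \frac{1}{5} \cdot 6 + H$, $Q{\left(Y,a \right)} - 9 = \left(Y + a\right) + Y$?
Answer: $\frac{271}{5} \approx 54.2$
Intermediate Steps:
$Q{\left(Y,a \right)} = 9 + a + 2 Y$ ($Q{\left(Y,a \right)} = 9 + \left(\left(Y + a\right) + Y\right) = 9 + \left(a + 2 Y\right) = 9 + a + 2 Y$)
$g{\left(H \right)} = \frac{6}{5} + H$ ($g{\left(H \right)} = \frac{1}{5} \cdot 6 + H = \frac{6}{5} + H$)
$f{\left(N \right)} = \sqrt{1 + 2 N}$ ($f{\left(N \right)} = \sqrt{\left(9 + N + 2 \left(-4\right)\right) + N} = \sqrt{\left(9 + N - 8\right) + N} = \sqrt{\left(1 + N\right) + N} = \sqrt{1 + 2 N}$)
$f{\left(z{\left(-2 \right)} \right)} + g{\left(53 \right)} = \sqrt{1 + \frac{2}{-2}} + \left(\frac{6}{5} + 53\right) = \sqrt{1 + 2 \left(- \frac{1}{2}\right)} + \frac{271}{5} = \sqrt{1 - 1} + \frac{271}{5} = \sqrt{0} + \frac{271}{5} = 0 + \frac{271}{5} = \frac{271}{5}$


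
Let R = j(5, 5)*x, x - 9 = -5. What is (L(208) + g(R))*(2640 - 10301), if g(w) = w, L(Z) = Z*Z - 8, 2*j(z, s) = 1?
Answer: -331399538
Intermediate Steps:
j(z, s) = ½ (j(z, s) = (½)*1 = ½)
L(Z) = -8 + Z² (L(Z) = Z² - 8 = -8 + Z²)
x = 4 (x = 9 - 5 = 4)
R = 2 (R = (½)*4 = 2)
(L(208) + g(R))*(2640 - 10301) = ((-8 + 208²) + 2)*(2640 - 10301) = ((-8 + 43264) + 2)*(-7661) = (43256 + 2)*(-7661) = 43258*(-7661) = -331399538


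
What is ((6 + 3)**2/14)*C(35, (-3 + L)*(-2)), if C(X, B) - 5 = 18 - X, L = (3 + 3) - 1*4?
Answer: -486/7 ≈ -69.429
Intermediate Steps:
L = 2 (L = 6 - 4 = 2)
C(X, B) = 23 - X (C(X, B) = 5 + (18 - X) = 23 - X)
((6 + 3)**2/14)*C(35, (-3 + L)*(-2)) = ((6 + 3)**2/14)*(23 - 1*35) = (9**2*(1/14))*(23 - 35) = (81*(1/14))*(-12) = (81/14)*(-12) = -486/7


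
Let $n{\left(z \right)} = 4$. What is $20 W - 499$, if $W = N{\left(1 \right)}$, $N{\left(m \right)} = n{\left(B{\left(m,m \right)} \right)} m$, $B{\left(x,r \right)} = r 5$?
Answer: $-419$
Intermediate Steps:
$B{\left(x,r \right)} = 5 r$
$N{\left(m \right)} = 4 m$
$W = 4$ ($W = 4 \cdot 1 = 4$)
$20 W - 499 = 20 \cdot 4 - 499 = 80 - 499 = -419$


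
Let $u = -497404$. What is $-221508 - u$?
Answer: $275896$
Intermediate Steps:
$-221508 - u = -221508 - -497404 = -221508 + 497404 = 275896$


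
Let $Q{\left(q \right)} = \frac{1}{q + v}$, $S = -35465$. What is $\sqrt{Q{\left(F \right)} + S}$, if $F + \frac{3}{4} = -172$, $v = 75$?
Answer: $\frac{i \sqrt{5421926229}}{391} \approx 188.32 i$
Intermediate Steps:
$F = - \frac{691}{4}$ ($F = - \frac{3}{4} - 172 = - \frac{691}{4} \approx -172.75$)
$Q{\left(q \right)} = \frac{1}{75 + q}$ ($Q{\left(q \right)} = \frac{1}{q + 75} = \frac{1}{75 + q}$)
$\sqrt{Q{\left(F \right)} + S} = \sqrt{\frac{1}{75 - \frac{691}{4}} - 35465} = \sqrt{\frac{1}{- \frac{391}{4}} - 35465} = \sqrt{- \frac{4}{391} - 35465} = \sqrt{- \frac{13866819}{391}} = \frac{i \sqrt{5421926229}}{391}$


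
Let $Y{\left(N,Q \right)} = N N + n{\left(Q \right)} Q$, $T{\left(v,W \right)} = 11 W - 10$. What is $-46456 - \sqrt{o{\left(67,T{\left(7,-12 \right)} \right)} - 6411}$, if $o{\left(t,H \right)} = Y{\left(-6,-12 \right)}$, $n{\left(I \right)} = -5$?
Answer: $-46456 - i \sqrt{6315} \approx -46456.0 - 79.467 i$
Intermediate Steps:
$T{\left(v,W \right)} = -10 + 11 W$
$Y{\left(N,Q \right)} = N^{2} - 5 Q$ ($Y{\left(N,Q \right)} = N N - 5 Q = N^{2} - 5 Q$)
$o{\left(t,H \right)} = 96$ ($o{\left(t,H \right)} = \left(-6\right)^{2} - -60 = 36 + 60 = 96$)
$-46456 - \sqrt{o{\left(67,T{\left(7,-12 \right)} \right)} - 6411} = -46456 - \sqrt{96 - 6411} = -46456 - \sqrt{-6315} = -46456 - i \sqrt{6315}$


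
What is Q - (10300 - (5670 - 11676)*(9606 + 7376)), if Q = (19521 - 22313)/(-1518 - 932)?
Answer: -124955133804/1225 ≈ -1.0200e+8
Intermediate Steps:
Q = 1396/1225 (Q = -2792/(-2450) = -2792*(-1/2450) = 1396/1225 ≈ 1.1396)
Q - (10300 - (5670 - 11676)*(9606 + 7376)) = 1396/1225 - (10300 - (5670 - 11676)*(9606 + 7376)) = 1396/1225 - (10300 - (-6006)*16982) = 1396/1225 - (10300 - 1*(-101993892)) = 1396/1225 - (10300 + 101993892) = 1396/1225 - 1*102004192 = 1396/1225 - 102004192 = -124955133804/1225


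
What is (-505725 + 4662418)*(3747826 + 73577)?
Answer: 15884399100279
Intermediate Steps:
(-505725 + 4662418)*(3747826 + 73577) = 4156693*3821403 = 15884399100279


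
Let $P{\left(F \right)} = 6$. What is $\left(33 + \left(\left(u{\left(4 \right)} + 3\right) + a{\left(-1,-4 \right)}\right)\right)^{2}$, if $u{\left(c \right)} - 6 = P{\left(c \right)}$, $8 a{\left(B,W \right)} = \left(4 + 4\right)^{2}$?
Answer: $3136$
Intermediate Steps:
$a{\left(B,W \right)} = 8$ ($a{\left(B,W \right)} = \frac{\left(4 + 4\right)^{2}}{8} = \frac{8^{2}}{8} = \frac{1}{8} \cdot 64 = 8$)
$u{\left(c \right)} = 12$ ($u{\left(c \right)} = 6 + 6 = 12$)
$\left(33 + \left(\left(u{\left(4 \right)} + 3\right) + a{\left(-1,-4 \right)}\right)\right)^{2} = \left(33 + \left(\left(12 + 3\right) + 8\right)\right)^{2} = \left(33 + \left(15 + 8\right)\right)^{2} = \left(33 + 23\right)^{2} = 56^{2} = 3136$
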